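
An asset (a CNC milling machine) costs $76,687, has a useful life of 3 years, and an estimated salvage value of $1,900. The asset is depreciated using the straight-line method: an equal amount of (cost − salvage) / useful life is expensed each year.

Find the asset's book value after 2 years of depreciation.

$26,829

Depreciable base = $76,687 − $1,900 = $74,787.
Annual expense = $74,787 / 3 = $24,929.
End of year 1: book value $51,758.
End of year 2: book value $26,829.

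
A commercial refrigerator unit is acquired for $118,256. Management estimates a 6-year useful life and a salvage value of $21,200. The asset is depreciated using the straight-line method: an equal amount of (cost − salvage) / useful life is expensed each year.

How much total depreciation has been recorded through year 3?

$48,528

Depreciable base = $118,256 − $21,200 = $97,056.
Annual expense = $97,056 / 6 = $16,176.
End of year 1: book value $102,080.
End of year 2: book value $85,904.
End of year 3: book value $69,728.
Accumulated through year 3 = $118,256 − $69,728 = $48,528.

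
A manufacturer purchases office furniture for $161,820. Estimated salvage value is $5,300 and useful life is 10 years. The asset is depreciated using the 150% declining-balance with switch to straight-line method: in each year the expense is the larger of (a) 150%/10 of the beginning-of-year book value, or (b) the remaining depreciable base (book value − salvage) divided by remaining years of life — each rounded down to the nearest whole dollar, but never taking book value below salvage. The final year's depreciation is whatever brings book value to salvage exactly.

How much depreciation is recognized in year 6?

$13,195

Depreciable base = $161,820 − $5,300 = $156,520.
Year 1: DB = ⌊$161,820 × 150%/10⌋ = $24,273; SL = ⌊$156,520/10⌋ = $15,652 → take DB $24,273. Book value $137,547.
Year 2: DB = ⌊$137,547 × 150%/10⌋ = $20,632; SL = ⌊$132,247/9⌋ = $14,694 → take DB $20,632. Book value $116,915.
Year 3: DB = ⌊$116,915 × 150%/10⌋ = $17,537; SL = ⌊$111,615/8⌋ = $13,951 → take DB $17,537. Book value $99,378.
Year 4: DB = ⌊$99,378 × 150%/10⌋ = $14,906; SL = ⌊$94,078/7⌋ = $13,439 → take DB $14,906. Book value $84,472.
Year 5: DB = ⌊$84,472 × 150%/10⌋ = $12,670; SL = ⌊$79,172/6⌋ = $13,195 → take SL $13,195. Book value $71,277.
Year 6: DB = ⌊$71,277 × 150%/10⌋ = $10,691; SL = ⌊$65,977/5⌋ = $13,195 → take SL $13,195. Book value $58,082.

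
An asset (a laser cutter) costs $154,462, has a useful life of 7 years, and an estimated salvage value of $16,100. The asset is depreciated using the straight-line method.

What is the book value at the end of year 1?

$134,696

Depreciable base = $154,462 − $16,100 = $138,362.
Annual expense = $138,362 / 7 = $19,766.
End of year 1: book value $134,696.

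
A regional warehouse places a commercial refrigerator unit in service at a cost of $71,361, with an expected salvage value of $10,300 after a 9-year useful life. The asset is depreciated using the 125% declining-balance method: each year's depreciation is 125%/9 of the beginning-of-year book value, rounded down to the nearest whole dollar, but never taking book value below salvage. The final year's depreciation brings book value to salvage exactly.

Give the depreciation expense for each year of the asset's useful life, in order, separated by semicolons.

Depreciable base = $71,361 − $10,300 = $61,061.
Year 1: ⌊$71,361 × 125%/9⌋ = $9,911. Book value $61,450.
Year 2: ⌊$61,450 × 125%/9⌋ = $8,534. Book value $52,916.
Year 3: ⌊$52,916 × 125%/9⌋ = $7,349. Book value $45,567.
Year 4: ⌊$45,567 × 125%/9⌋ = $6,328. Book value $39,239.
Year 5: ⌊$39,239 × 125%/9⌋ = $5,449. Book value $33,790.
Year 6: ⌊$33,790 × 125%/9⌋ = $4,693. Book value $29,097.
Year 7: ⌊$29,097 × 125%/9⌋ = $4,041. Book value $25,056.
Year 8: ⌊$25,056 × 125%/9⌋ = $3,480. Book value $21,576.
Year 9 (final): $21,576 − $10,300 = $11,276. Book value $10,300.

$9,911; $8,534; $7,349; $6,328; $5,449; $4,693; $4,041; $3,480; $11,276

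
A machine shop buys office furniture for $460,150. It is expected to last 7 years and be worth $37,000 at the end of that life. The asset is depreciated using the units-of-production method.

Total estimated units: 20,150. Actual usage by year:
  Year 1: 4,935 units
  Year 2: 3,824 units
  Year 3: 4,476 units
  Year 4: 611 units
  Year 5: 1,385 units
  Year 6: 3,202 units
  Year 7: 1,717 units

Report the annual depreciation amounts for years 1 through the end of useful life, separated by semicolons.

$103,635; $80,304; $93,996; $12,831; $29,085; $67,242; $36,057

Depreciable base = $460,150 − $37,000 = $423,150.
Rate = $423,150 / 20,150 units = $21 per unit.
Year 1: 4,935 × $21 = $103,635. Book value $356,515.
Year 2: 3,824 × $21 = $80,304. Book value $276,211.
Year 3: 4,476 × $21 = $93,996. Book value $182,215.
Year 4: 611 × $21 = $12,831. Book value $169,384.
Year 5: 1,385 × $21 = $29,085. Book value $140,299.
Year 6: 3,202 × $21 = $67,242. Book value $73,057.
Year 7: 1,717 × $21 = $36,057. Book value $37,000.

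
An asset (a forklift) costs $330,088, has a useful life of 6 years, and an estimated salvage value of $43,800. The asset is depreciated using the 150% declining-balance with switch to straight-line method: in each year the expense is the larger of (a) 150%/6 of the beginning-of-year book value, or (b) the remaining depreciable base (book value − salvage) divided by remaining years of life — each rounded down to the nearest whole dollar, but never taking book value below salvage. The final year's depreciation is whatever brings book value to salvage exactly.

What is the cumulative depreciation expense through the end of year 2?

Depreciable base = $330,088 − $43,800 = $286,288.
Year 1: DB = ⌊$330,088 × 150%/6⌋ = $82,522; SL = ⌊$286,288/6⌋ = $47,714 → take DB $82,522. Book value $247,566.
Year 2: DB = ⌊$247,566 × 150%/6⌋ = $61,891; SL = ⌊$203,766/5⌋ = $40,753 → take DB $61,891. Book value $185,675.
Accumulated through year 2 = $330,088 − $185,675 = $144,413.

$144,413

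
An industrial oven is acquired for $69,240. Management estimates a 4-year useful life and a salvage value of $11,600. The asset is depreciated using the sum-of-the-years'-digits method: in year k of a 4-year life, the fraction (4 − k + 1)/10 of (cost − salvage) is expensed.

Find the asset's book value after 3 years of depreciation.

Depreciable base = $69,240 − $11,600 = $57,640.
Sum of the years' digits = 4+3+2+1 = 10.
Year 1: $57,640 × 4/10 = $23,056. Book value $46,184.
Year 2: $57,640 × 3/10 = $17,292. Book value $28,892.
Year 3: $57,640 × 2/10 = $11,528. Book value $17,364.

$17,364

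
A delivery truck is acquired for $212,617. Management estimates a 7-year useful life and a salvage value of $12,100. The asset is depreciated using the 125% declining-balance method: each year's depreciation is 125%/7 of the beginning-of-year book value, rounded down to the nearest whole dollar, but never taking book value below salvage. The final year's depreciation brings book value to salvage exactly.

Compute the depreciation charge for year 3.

Depreciable base = $212,617 − $12,100 = $200,517.
Year 1: ⌊$212,617 × 125%/7⌋ = $37,967. Book value $174,650.
Year 2: ⌊$174,650 × 125%/7⌋ = $31,187. Book value $143,463.
Year 3: ⌊$143,463 × 125%/7⌋ = $25,618. Book value $117,845.

$25,618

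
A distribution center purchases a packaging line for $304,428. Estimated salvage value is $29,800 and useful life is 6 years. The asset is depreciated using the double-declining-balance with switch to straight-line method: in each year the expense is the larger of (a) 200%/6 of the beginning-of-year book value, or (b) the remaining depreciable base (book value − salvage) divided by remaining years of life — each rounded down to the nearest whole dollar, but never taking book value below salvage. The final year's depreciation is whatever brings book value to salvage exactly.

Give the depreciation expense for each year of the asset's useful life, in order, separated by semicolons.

Depreciable base = $304,428 − $29,800 = $274,628.
Year 1: DB = ⌊$304,428 × 200%/6⌋ = $101,476; SL = ⌊$274,628/6⌋ = $45,771 → take DB $101,476. Book value $202,952.
Year 2: DB = ⌊$202,952 × 200%/6⌋ = $67,650; SL = ⌊$173,152/5⌋ = $34,630 → take DB $67,650. Book value $135,302.
Year 3: DB = ⌊$135,302 × 200%/6⌋ = $45,100; SL = ⌊$105,502/4⌋ = $26,375 → take DB $45,100. Book value $90,202.
Year 4: DB = ⌊$90,202 × 200%/6⌋ = $30,067; SL = ⌊$60,402/3⌋ = $20,134 → take DB $30,067. Book value $60,135.
Year 5: DB = ⌊$60,135 × 200%/6⌋ = $20,045; SL = ⌊$30,335/2⌋ = $15,167 → take DB $20,045. Book value $40,090.
Year 6 (final): $40,090 − $29,800 = $10,290. Book value $29,800.

$101,476; $67,650; $45,100; $30,067; $20,045; $10,290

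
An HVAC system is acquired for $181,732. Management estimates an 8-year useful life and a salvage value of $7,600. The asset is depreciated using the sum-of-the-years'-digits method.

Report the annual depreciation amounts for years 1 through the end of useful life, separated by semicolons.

$38,696; $33,859; $29,022; $24,185; $19,348; $14,511; $9,674; $4,837

Depreciable base = $181,732 − $7,600 = $174,132.
Sum of the years' digits = 8+7+6+5+4+3+2+1 = 36.
Year 1: $174,132 × 8/36 = $38,696. Book value $143,036.
Year 2: $174,132 × 7/36 = $33,859. Book value $109,177.
Year 3: $174,132 × 6/36 = $29,022. Book value $80,155.
Year 4: $174,132 × 5/36 = $24,185. Book value $55,970.
Year 5: $174,132 × 4/36 = $19,348. Book value $36,622.
Year 6: $174,132 × 3/36 = $14,511. Book value $22,111.
Year 7: $174,132 × 2/36 = $9,674. Book value $12,437.
Year 8: $174,132 × 1/36 = $4,837. Book value $7,600.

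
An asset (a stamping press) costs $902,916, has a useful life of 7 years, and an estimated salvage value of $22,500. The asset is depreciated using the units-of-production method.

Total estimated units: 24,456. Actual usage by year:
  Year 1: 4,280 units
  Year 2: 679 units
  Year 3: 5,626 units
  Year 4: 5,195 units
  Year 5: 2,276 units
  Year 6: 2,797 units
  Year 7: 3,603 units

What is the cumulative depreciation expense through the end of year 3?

Depreciable base = $902,916 − $22,500 = $880,416.
Rate = $880,416 / 24,456 units = $36 per unit.
Year 1: 4,280 × $36 = $154,080. Book value $748,836.
Year 2: 679 × $36 = $24,444. Book value $724,392.
Year 3: 5,626 × $36 = $202,536. Book value $521,856.
Accumulated through year 3 = $902,916 − $521,856 = $381,060.

$381,060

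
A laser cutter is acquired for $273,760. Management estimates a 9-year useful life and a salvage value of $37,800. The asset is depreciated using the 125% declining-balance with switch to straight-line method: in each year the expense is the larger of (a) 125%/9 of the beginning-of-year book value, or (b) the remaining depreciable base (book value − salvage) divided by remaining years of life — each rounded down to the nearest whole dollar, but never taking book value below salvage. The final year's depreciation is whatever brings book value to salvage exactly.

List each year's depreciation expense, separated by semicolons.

Depreciable base = $273,760 − $37,800 = $235,960.
Year 1: DB = ⌊$273,760 × 125%/9⌋ = $38,022; SL = ⌊$235,960/9⌋ = $26,217 → take DB $38,022. Book value $235,738.
Year 2: DB = ⌊$235,738 × 125%/9⌋ = $32,741; SL = ⌊$197,938/8⌋ = $24,742 → take DB $32,741. Book value $202,997.
Year 3: DB = ⌊$202,997 × 125%/9⌋ = $28,194; SL = ⌊$165,197/7⌋ = $23,599 → take DB $28,194. Book value $174,803.
Year 4: DB = ⌊$174,803 × 125%/9⌋ = $24,278; SL = ⌊$137,003/6⌋ = $22,833 → take DB $24,278. Book value $150,525.
Year 5: DB = ⌊$150,525 × 125%/9⌋ = $20,906; SL = ⌊$112,725/5⌋ = $22,545 → take SL $22,545. Book value $127,980.
Year 6: DB = ⌊$127,980 × 125%/9⌋ = $17,775; SL = ⌊$90,180/4⌋ = $22,545 → take SL $22,545. Book value $105,435.
Year 7: DB = ⌊$105,435 × 125%/9⌋ = $14,643; SL = ⌊$67,635/3⌋ = $22,545 → take SL $22,545. Book value $82,890.
Year 8: DB = ⌊$82,890 × 125%/9⌋ = $11,512; SL = ⌊$45,090/2⌋ = $22,545 → take SL $22,545. Book value $60,345.
Year 9 (final): $60,345 − $37,800 = $22,545. Book value $37,800.

$38,022; $32,741; $28,194; $24,278; $22,545; $22,545; $22,545; $22,545; $22,545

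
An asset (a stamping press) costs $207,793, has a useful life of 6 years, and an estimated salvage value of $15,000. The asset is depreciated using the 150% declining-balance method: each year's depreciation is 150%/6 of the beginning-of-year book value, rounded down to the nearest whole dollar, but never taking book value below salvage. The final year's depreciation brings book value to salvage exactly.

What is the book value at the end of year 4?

$65,748

Depreciable base = $207,793 − $15,000 = $192,793.
Year 1: ⌊$207,793 × 150%/6⌋ = $51,948. Book value $155,845.
Year 2: ⌊$155,845 × 150%/6⌋ = $38,961. Book value $116,884.
Year 3: ⌊$116,884 × 150%/6⌋ = $29,221. Book value $87,663.
Year 4: ⌊$87,663 × 150%/6⌋ = $21,915. Book value $65,748.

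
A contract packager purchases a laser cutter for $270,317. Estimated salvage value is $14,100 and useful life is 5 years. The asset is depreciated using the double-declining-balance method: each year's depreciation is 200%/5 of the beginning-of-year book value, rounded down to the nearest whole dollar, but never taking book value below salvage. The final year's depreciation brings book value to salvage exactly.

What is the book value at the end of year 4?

Depreciable base = $270,317 − $14,100 = $256,217.
Year 1: ⌊$270,317 × 200%/5⌋ = $108,126. Book value $162,191.
Year 2: ⌊$162,191 × 200%/5⌋ = $64,876. Book value $97,315.
Year 3: ⌊$97,315 × 200%/5⌋ = $38,926. Book value $58,389.
Year 4: ⌊$58,389 × 200%/5⌋ = $23,355. Book value $35,034.

$35,034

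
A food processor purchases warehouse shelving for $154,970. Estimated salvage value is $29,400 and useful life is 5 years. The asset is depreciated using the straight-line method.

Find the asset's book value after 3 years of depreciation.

$79,628

Depreciable base = $154,970 − $29,400 = $125,570.
Annual expense = $125,570 / 5 = $25,114.
End of year 1: book value $129,856.
End of year 2: book value $104,742.
End of year 3: book value $79,628.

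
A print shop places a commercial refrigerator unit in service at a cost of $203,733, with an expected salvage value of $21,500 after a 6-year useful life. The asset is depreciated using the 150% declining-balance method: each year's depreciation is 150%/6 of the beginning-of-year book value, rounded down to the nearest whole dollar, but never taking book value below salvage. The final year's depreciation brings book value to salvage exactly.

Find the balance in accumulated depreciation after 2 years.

Depreciable base = $203,733 − $21,500 = $182,233.
Year 1: ⌊$203,733 × 150%/6⌋ = $50,933. Book value $152,800.
Year 2: ⌊$152,800 × 150%/6⌋ = $38,200. Book value $114,600.
Accumulated through year 2 = $203,733 − $114,600 = $89,133.

$89,133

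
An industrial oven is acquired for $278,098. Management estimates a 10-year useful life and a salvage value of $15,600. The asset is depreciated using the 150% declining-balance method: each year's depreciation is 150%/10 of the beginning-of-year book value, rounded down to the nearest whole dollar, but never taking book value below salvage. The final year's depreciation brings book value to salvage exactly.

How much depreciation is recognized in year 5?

Depreciable base = $278,098 − $15,600 = $262,498.
Year 1: ⌊$278,098 × 150%/10⌋ = $41,714. Book value $236,384.
Year 2: ⌊$236,384 × 150%/10⌋ = $35,457. Book value $200,927.
Year 3: ⌊$200,927 × 150%/10⌋ = $30,139. Book value $170,788.
Year 4: ⌊$170,788 × 150%/10⌋ = $25,618. Book value $145,170.
Year 5: ⌊$145,170 × 150%/10⌋ = $21,775. Book value $123,395.

$21,775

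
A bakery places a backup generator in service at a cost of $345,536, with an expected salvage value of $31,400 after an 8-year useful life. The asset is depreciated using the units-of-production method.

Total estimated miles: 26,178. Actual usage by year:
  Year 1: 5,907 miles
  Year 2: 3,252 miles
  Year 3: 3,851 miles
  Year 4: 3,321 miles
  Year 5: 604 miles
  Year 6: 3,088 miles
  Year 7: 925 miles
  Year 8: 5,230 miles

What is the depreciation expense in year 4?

$39,852

Depreciable base = $345,536 − $31,400 = $314,136.
Rate = $314,136 / 26,178 miles = $12 per mile.
Year 1: 5,907 × $12 = $70,884. Book value $274,652.
Year 2: 3,252 × $12 = $39,024. Book value $235,628.
Year 3: 3,851 × $12 = $46,212. Book value $189,416.
Year 4: 3,321 × $12 = $39,852. Book value $149,564.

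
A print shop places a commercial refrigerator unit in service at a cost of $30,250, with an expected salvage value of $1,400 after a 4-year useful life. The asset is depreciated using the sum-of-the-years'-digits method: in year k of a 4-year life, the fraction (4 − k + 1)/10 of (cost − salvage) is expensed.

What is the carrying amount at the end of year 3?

$4,285

Depreciable base = $30,250 − $1,400 = $28,850.
Sum of the years' digits = 4+3+2+1 = 10.
Year 1: $28,850 × 4/10 = $11,540. Book value $18,710.
Year 2: $28,850 × 3/10 = $8,655. Book value $10,055.
Year 3: $28,850 × 2/10 = $5,770. Book value $4,285.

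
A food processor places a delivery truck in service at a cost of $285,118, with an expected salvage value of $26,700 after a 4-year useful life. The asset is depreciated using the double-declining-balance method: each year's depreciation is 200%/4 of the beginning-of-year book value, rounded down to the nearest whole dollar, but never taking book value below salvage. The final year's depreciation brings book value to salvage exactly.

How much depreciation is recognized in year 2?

Depreciable base = $285,118 − $26,700 = $258,418.
Year 1: ⌊$285,118 × 200%/4⌋ = $142,559. Book value $142,559.
Year 2: ⌊$142,559 × 200%/4⌋ = $71,279. Book value $71,280.

$71,279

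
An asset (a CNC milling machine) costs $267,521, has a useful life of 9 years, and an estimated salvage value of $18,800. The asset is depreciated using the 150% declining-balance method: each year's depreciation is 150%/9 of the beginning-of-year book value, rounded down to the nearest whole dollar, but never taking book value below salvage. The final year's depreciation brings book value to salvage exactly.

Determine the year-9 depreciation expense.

Depreciable base = $267,521 − $18,800 = $248,721.
Year 1: ⌊$267,521 × 150%/9⌋ = $44,586. Book value $222,935.
Year 2: ⌊$222,935 × 150%/9⌋ = $37,155. Book value $185,780.
Year 3: ⌊$185,780 × 150%/9⌋ = $30,963. Book value $154,817.
Year 4: ⌊$154,817 × 150%/9⌋ = $25,802. Book value $129,015.
Year 5: ⌊$129,015 × 150%/9⌋ = $21,502. Book value $107,513.
Year 6: ⌊$107,513 × 150%/9⌋ = $17,918. Book value $89,595.
Year 7: ⌊$89,595 × 150%/9⌋ = $14,932. Book value $74,663.
Year 8: ⌊$74,663 × 150%/9⌋ = $12,443. Book value $62,220.
Year 9 (final): $62,220 − $18,800 = $43,420. Book value $18,800.

$43,420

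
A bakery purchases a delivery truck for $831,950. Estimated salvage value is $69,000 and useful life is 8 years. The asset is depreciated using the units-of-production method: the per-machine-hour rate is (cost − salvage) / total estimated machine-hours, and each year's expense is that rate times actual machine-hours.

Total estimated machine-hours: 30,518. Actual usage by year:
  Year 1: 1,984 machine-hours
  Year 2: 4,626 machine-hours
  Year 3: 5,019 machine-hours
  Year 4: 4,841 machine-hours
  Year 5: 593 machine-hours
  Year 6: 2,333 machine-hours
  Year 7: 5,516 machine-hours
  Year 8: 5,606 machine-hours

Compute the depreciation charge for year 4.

Depreciable base = $831,950 − $69,000 = $762,950.
Rate = $762,950 / 30,518 machine-hours = $25 per machine-hour.
Year 1: 1,984 × $25 = $49,600. Book value $782,350.
Year 2: 4,626 × $25 = $115,650. Book value $666,700.
Year 3: 5,019 × $25 = $125,475. Book value $541,225.
Year 4: 4,841 × $25 = $121,025. Book value $420,200.

$121,025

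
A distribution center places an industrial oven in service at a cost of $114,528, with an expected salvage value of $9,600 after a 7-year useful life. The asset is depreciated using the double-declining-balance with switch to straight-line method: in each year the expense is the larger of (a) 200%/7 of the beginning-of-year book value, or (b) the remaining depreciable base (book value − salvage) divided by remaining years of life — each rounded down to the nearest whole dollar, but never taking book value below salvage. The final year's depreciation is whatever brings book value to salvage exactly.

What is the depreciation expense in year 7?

$5,611

Depreciable base = $114,528 − $9,600 = $104,928.
Year 1: DB = ⌊$114,528 × 200%/7⌋ = $32,722; SL = ⌊$104,928/7⌋ = $14,989 → take DB $32,722. Book value $81,806.
Year 2: DB = ⌊$81,806 × 200%/7⌋ = $23,373; SL = ⌊$72,206/6⌋ = $12,034 → take DB $23,373. Book value $58,433.
Year 3: DB = ⌊$58,433 × 200%/7⌋ = $16,695; SL = ⌊$48,833/5⌋ = $9,766 → take DB $16,695. Book value $41,738.
Year 4: DB = ⌊$41,738 × 200%/7⌋ = $11,925; SL = ⌊$32,138/4⌋ = $8,034 → take DB $11,925. Book value $29,813.
Year 5: DB = ⌊$29,813 × 200%/7⌋ = $8,518; SL = ⌊$20,213/3⌋ = $6,737 → take DB $8,518. Book value $21,295.
Year 6: DB = ⌊$21,295 × 200%/7⌋ = $6,084; SL = ⌊$11,695/2⌋ = $5,847 → take DB $6,084. Book value $15,211.
Year 7 (final): $15,211 − $9,600 = $5,611. Book value $9,600.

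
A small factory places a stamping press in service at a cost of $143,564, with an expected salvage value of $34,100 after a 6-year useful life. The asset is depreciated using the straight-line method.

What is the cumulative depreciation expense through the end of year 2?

$36,488

Depreciable base = $143,564 − $34,100 = $109,464.
Annual expense = $109,464 / 6 = $18,244.
End of year 1: book value $125,320.
End of year 2: book value $107,076.
Accumulated through year 2 = $143,564 − $107,076 = $36,488.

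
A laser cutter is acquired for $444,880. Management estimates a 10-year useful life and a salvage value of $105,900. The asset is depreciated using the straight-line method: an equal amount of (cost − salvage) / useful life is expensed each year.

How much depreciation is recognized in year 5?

$33,898

Depreciable base = $444,880 − $105,900 = $338,980.
Annual expense = $338,980 / 10 = $33,898.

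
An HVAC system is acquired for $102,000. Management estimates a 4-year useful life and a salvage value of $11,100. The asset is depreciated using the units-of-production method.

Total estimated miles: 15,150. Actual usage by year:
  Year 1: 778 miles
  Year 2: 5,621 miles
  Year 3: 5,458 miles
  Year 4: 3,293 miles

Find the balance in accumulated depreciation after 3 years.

Depreciable base = $102,000 − $11,100 = $90,900.
Rate = $90,900 / 15,150 miles = $6 per mile.
Year 1: 778 × $6 = $4,668. Book value $97,332.
Year 2: 5,621 × $6 = $33,726. Book value $63,606.
Year 3: 5,458 × $6 = $32,748. Book value $30,858.
Accumulated through year 3 = $102,000 − $30,858 = $71,142.

$71,142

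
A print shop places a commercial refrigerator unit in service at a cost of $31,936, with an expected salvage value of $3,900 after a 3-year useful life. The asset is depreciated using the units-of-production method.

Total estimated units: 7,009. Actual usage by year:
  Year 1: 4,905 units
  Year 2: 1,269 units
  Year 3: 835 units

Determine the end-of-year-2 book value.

$7,240

Depreciable base = $31,936 − $3,900 = $28,036.
Rate = $28,036 / 7,009 units = $4 per unit.
Year 1: 4,905 × $4 = $19,620. Book value $12,316.
Year 2: 1,269 × $4 = $5,076. Book value $7,240.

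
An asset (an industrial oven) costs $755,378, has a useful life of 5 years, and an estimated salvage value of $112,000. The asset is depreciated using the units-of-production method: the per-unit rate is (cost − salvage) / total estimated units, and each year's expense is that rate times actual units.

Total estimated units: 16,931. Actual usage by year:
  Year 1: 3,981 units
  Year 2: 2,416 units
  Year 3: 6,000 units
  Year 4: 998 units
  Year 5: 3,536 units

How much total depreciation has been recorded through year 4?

Depreciable base = $755,378 − $112,000 = $643,378.
Rate = $643,378 / 16,931 units = $38 per unit.
Year 1: 3,981 × $38 = $151,278. Book value $604,100.
Year 2: 2,416 × $38 = $91,808. Book value $512,292.
Year 3: 6,000 × $38 = $228,000. Book value $284,292.
Year 4: 998 × $38 = $37,924. Book value $246,368.
Accumulated through year 4 = $755,378 − $246,368 = $509,010.

$509,010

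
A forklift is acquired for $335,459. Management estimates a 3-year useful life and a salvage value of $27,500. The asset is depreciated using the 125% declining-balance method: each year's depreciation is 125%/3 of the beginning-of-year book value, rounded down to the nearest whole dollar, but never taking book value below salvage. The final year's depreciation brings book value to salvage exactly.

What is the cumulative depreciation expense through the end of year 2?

Depreciable base = $335,459 − $27,500 = $307,959.
Year 1: ⌊$335,459 × 125%/3⌋ = $139,774. Book value $195,685.
Year 2: ⌊$195,685 × 125%/3⌋ = $81,535. Book value $114,150.
Accumulated through year 2 = $335,459 − $114,150 = $221,309.

$221,309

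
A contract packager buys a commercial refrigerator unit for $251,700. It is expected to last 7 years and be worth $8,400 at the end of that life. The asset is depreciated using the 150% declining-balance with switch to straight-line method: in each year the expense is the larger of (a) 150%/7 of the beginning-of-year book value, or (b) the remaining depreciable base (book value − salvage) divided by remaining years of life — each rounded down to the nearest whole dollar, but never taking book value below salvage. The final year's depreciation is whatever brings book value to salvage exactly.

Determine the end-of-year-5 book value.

Depreciable base = $251,700 − $8,400 = $243,300.
Year 1: DB = ⌊$251,700 × 150%/7⌋ = $53,935; SL = ⌊$243,300/7⌋ = $34,757 → take DB $53,935. Book value $197,765.
Year 2: DB = ⌊$197,765 × 150%/7⌋ = $42,378; SL = ⌊$189,365/6⌋ = $31,560 → take DB $42,378. Book value $155,387.
Year 3: DB = ⌊$155,387 × 150%/7⌋ = $33,297; SL = ⌊$146,987/5⌋ = $29,397 → take DB $33,297. Book value $122,090.
Year 4: DB = ⌊$122,090 × 150%/7⌋ = $26,162; SL = ⌊$113,690/4⌋ = $28,422 → take SL $28,422. Book value $93,668.
Year 5: DB = ⌊$93,668 × 150%/7⌋ = $20,071; SL = ⌊$85,268/3⌋ = $28,422 → take SL $28,422. Book value $65,246.

$65,246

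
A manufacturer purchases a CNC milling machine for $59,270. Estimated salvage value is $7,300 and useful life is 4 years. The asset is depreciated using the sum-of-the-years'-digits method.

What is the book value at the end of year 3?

$12,497

Depreciable base = $59,270 − $7,300 = $51,970.
Sum of the years' digits = 4+3+2+1 = 10.
Year 1: $51,970 × 4/10 = $20,788. Book value $38,482.
Year 2: $51,970 × 3/10 = $15,591. Book value $22,891.
Year 3: $51,970 × 2/10 = $10,394. Book value $12,497.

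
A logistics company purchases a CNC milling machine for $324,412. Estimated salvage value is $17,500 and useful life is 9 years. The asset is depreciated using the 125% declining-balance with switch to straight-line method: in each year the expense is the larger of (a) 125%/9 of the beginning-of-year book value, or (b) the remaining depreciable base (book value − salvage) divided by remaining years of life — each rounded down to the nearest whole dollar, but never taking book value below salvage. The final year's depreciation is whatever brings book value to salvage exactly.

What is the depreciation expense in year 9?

$31,608

Depreciable base = $324,412 − $17,500 = $306,912.
Year 1: DB = ⌊$324,412 × 125%/9⌋ = $45,057; SL = ⌊$306,912/9⌋ = $34,101 → take DB $45,057. Book value $279,355.
Year 2: DB = ⌊$279,355 × 125%/9⌋ = $38,799; SL = ⌊$261,855/8⌋ = $32,731 → take DB $38,799. Book value $240,556.
Year 3: DB = ⌊$240,556 × 125%/9⌋ = $33,410; SL = ⌊$223,056/7⌋ = $31,865 → take DB $33,410. Book value $207,146.
Year 4: DB = ⌊$207,146 × 125%/9⌋ = $28,770; SL = ⌊$189,646/6⌋ = $31,607 → take SL $31,607. Book value $175,539.
Year 5: DB = ⌊$175,539 × 125%/9⌋ = $24,380; SL = ⌊$158,039/5⌋ = $31,607 → take SL $31,607. Book value $143,932.
Year 6: DB = ⌊$143,932 × 125%/9⌋ = $19,990; SL = ⌊$126,432/4⌋ = $31,608 → take SL $31,608. Book value $112,324.
Year 7: DB = ⌊$112,324 × 125%/9⌋ = $15,600; SL = ⌊$94,824/3⌋ = $31,608 → take SL $31,608. Book value $80,716.
Year 8: DB = ⌊$80,716 × 125%/9⌋ = $11,210; SL = ⌊$63,216/2⌋ = $31,608 → take SL $31,608. Book value $49,108.
Year 9 (final): $49,108 − $17,500 = $31,608. Book value $17,500.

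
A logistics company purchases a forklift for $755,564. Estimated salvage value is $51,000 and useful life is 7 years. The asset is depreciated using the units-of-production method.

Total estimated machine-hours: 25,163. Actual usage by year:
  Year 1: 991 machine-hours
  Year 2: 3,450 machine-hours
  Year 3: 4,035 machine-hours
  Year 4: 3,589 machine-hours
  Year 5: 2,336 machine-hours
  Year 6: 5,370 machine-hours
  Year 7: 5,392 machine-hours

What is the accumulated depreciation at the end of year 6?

Depreciable base = $755,564 − $51,000 = $704,564.
Rate = $704,564 / 25,163 machine-hours = $28 per machine-hour.
Year 1: 991 × $28 = $27,748. Book value $727,816.
Year 2: 3,450 × $28 = $96,600. Book value $631,216.
Year 3: 4,035 × $28 = $112,980. Book value $518,236.
Year 4: 3,589 × $28 = $100,492. Book value $417,744.
Year 5: 2,336 × $28 = $65,408. Book value $352,336.
Year 6: 5,370 × $28 = $150,360. Book value $201,976.
Accumulated through year 6 = $755,564 − $201,976 = $553,588.

$553,588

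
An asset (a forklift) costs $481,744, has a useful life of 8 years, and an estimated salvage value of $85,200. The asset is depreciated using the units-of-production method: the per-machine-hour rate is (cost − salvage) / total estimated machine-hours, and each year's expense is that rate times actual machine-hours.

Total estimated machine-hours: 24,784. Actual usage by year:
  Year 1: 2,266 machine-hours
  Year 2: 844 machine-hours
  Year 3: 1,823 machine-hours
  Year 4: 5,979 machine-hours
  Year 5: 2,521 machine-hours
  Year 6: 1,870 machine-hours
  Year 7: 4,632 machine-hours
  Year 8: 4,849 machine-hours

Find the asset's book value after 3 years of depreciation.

$402,816

Depreciable base = $481,744 − $85,200 = $396,544.
Rate = $396,544 / 24,784 machine-hours = $16 per machine-hour.
Year 1: 2,266 × $16 = $36,256. Book value $445,488.
Year 2: 844 × $16 = $13,504. Book value $431,984.
Year 3: 1,823 × $16 = $29,168. Book value $402,816.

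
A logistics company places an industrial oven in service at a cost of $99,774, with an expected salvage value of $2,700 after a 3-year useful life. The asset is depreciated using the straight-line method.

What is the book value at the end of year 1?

$67,416

Depreciable base = $99,774 − $2,700 = $97,074.
Annual expense = $97,074 / 3 = $32,358.
End of year 1: book value $67,416.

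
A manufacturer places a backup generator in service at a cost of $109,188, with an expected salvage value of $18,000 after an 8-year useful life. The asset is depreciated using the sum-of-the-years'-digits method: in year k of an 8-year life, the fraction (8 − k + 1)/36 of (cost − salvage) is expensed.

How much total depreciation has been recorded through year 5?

$75,990

Depreciable base = $109,188 − $18,000 = $91,188.
Sum of the years' digits = 8+7+6+5+4+3+2+1 = 36.
Year 1: $91,188 × 8/36 = $20,264. Book value $88,924.
Year 2: $91,188 × 7/36 = $17,731. Book value $71,193.
Year 3: $91,188 × 6/36 = $15,198. Book value $55,995.
Year 4: $91,188 × 5/36 = $12,665. Book value $43,330.
Year 5: $91,188 × 4/36 = $10,132. Book value $33,198.
Accumulated through year 5 = $109,188 − $33,198 = $75,990.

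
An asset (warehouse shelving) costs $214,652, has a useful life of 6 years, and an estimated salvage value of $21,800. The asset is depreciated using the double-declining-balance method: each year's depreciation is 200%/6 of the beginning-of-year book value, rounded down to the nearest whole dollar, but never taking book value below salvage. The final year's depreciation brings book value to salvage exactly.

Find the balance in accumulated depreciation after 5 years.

Depreciable base = $214,652 − $21,800 = $192,852.
Year 1: ⌊$214,652 × 200%/6⌋ = $71,550. Book value $143,102.
Year 2: ⌊$143,102 × 200%/6⌋ = $47,700. Book value $95,402.
Year 3: ⌊$95,402 × 200%/6⌋ = $31,800. Book value $63,602.
Year 4: ⌊$63,602 × 200%/6⌋ = $21,200. Book value $42,402.
Year 5: ⌊$42,402 × 200%/6⌋ = $14,134. Book value $28,268.
Accumulated through year 5 = $214,652 − $28,268 = $186,384.

$186,384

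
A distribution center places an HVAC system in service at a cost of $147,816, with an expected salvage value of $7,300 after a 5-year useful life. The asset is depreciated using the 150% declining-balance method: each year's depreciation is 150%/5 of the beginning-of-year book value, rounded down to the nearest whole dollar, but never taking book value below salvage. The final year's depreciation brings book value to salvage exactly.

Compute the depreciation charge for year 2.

Depreciable base = $147,816 − $7,300 = $140,516.
Year 1: ⌊$147,816 × 150%/5⌋ = $44,344. Book value $103,472.
Year 2: ⌊$103,472 × 150%/5⌋ = $31,041. Book value $72,431.

$31,041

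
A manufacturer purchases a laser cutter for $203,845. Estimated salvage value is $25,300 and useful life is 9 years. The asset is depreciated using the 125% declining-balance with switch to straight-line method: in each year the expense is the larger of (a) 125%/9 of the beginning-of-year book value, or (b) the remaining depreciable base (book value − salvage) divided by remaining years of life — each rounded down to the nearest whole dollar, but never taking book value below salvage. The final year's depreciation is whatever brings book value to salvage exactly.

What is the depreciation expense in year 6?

$17,357

Depreciable base = $203,845 − $25,300 = $178,545.
Year 1: DB = ⌊$203,845 × 125%/9⌋ = $28,311; SL = ⌊$178,545/9⌋ = $19,838 → take DB $28,311. Book value $175,534.
Year 2: DB = ⌊$175,534 × 125%/9⌋ = $24,379; SL = ⌊$150,234/8⌋ = $18,779 → take DB $24,379. Book value $151,155.
Year 3: DB = ⌊$151,155 × 125%/9⌋ = $20,993; SL = ⌊$125,855/7⌋ = $17,979 → take DB $20,993. Book value $130,162.
Year 4: DB = ⌊$130,162 × 125%/9⌋ = $18,078; SL = ⌊$104,862/6⌋ = $17,477 → take DB $18,078. Book value $112,084.
Year 5: DB = ⌊$112,084 × 125%/9⌋ = $15,567; SL = ⌊$86,784/5⌋ = $17,356 → take SL $17,356. Book value $94,728.
Year 6: DB = ⌊$94,728 × 125%/9⌋ = $13,156; SL = ⌊$69,428/4⌋ = $17,357 → take SL $17,357. Book value $77,371.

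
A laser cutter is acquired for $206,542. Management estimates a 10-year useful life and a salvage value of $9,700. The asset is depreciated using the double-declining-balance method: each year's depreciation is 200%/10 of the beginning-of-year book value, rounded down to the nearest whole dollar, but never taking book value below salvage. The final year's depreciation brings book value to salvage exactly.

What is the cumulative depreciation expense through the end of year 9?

Depreciable base = $206,542 − $9,700 = $196,842.
Year 1: ⌊$206,542 × 200%/10⌋ = $41,308. Book value $165,234.
Year 2: ⌊$165,234 × 200%/10⌋ = $33,046. Book value $132,188.
Year 3: ⌊$132,188 × 200%/10⌋ = $26,437. Book value $105,751.
Year 4: ⌊$105,751 × 200%/10⌋ = $21,150. Book value $84,601.
Year 5: ⌊$84,601 × 200%/10⌋ = $16,920. Book value $67,681.
Year 6: ⌊$67,681 × 200%/10⌋ = $13,536. Book value $54,145.
Year 7: ⌊$54,145 × 200%/10⌋ = $10,829. Book value $43,316.
Year 8: ⌊$43,316 × 200%/10⌋ = $8,663. Book value $34,653.
Year 9: ⌊$34,653 × 200%/10⌋ = $6,930. Book value $27,723.
Accumulated through year 9 = $206,542 − $27,723 = $178,819.

$178,819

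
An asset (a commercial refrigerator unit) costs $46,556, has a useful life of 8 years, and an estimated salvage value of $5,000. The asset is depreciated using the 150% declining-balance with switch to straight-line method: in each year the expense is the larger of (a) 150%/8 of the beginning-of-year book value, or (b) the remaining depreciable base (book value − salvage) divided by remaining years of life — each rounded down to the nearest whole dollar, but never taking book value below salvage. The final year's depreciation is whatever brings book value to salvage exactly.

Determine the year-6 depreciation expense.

$3,823

Depreciable base = $46,556 − $5,000 = $41,556.
Year 1: DB = ⌊$46,556 × 150%/8⌋ = $8,729; SL = ⌊$41,556/8⌋ = $5,194 → take DB $8,729. Book value $37,827.
Year 2: DB = ⌊$37,827 × 150%/8⌋ = $7,092; SL = ⌊$32,827/7⌋ = $4,689 → take DB $7,092. Book value $30,735.
Year 3: DB = ⌊$30,735 × 150%/8⌋ = $5,762; SL = ⌊$25,735/6⌋ = $4,289 → take DB $5,762. Book value $24,973.
Year 4: DB = ⌊$24,973 × 150%/8⌋ = $4,682; SL = ⌊$19,973/5⌋ = $3,994 → take DB $4,682. Book value $20,291.
Year 5: DB = ⌊$20,291 × 150%/8⌋ = $3,804; SL = ⌊$15,291/4⌋ = $3,822 → take SL $3,822. Book value $16,469.
Year 6: DB = ⌊$16,469 × 150%/8⌋ = $3,087; SL = ⌊$11,469/3⌋ = $3,823 → take SL $3,823. Book value $12,646.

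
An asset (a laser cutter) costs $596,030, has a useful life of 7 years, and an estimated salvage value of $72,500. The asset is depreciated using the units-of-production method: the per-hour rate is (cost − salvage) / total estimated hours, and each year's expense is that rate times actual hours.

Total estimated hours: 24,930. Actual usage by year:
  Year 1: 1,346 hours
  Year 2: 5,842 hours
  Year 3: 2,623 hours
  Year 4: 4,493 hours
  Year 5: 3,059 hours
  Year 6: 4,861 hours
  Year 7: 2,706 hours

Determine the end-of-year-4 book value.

$295,646

Depreciable base = $596,030 − $72,500 = $523,530.
Rate = $523,530 / 24,930 hours = $21 per hour.
Year 1: 1,346 × $21 = $28,266. Book value $567,764.
Year 2: 5,842 × $21 = $122,682. Book value $445,082.
Year 3: 2,623 × $21 = $55,083. Book value $389,999.
Year 4: 4,493 × $21 = $94,353. Book value $295,646.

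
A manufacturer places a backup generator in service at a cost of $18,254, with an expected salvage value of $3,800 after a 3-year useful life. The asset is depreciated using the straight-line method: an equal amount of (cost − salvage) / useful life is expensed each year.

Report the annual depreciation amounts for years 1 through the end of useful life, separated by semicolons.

Depreciable base = $18,254 − $3,800 = $14,454.
Annual expense = $14,454 / 3 = $4,818.
End of year 1: book value $13,436.
End of year 2: book value $8,618.
End of year 3: book value $3,800.

$4,818; $4,818; $4,818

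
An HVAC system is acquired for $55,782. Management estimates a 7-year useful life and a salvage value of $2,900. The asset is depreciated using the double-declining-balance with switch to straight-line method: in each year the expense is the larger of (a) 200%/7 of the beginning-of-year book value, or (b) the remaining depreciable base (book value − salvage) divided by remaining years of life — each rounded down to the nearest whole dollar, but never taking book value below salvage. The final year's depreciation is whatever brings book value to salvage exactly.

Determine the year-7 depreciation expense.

$3,737

Depreciable base = $55,782 − $2,900 = $52,882.
Year 1: DB = ⌊$55,782 × 200%/7⌋ = $15,937; SL = ⌊$52,882/7⌋ = $7,554 → take DB $15,937. Book value $39,845.
Year 2: DB = ⌊$39,845 × 200%/7⌋ = $11,384; SL = ⌊$36,945/6⌋ = $6,157 → take DB $11,384. Book value $28,461.
Year 3: DB = ⌊$28,461 × 200%/7⌋ = $8,131; SL = ⌊$25,561/5⌋ = $5,112 → take DB $8,131. Book value $20,330.
Year 4: DB = ⌊$20,330 × 200%/7⌋ = $5,808; SL = ⌊$17,430/4⌋ = $4,357 → take DB $5,808. Book value $14,522.
Year 5: DB = ⌊$14,522 × 200%/7⌋ = $4,149; SL = ⌊$11,622/3⌋ = $3,874 → take DB $4,149. Book value $10,373.
Year 6: DB = ⌊$10,373 × 200%/7⌋ = $2,963; SL = ⌊$7,473/2⌋ = $3,736 → take SL $3,736. Book value $6,637.
Year 7 (final): $6,637 − $2,900 = $3,737. Book value $2,900.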